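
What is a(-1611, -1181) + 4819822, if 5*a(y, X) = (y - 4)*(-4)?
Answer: 4821114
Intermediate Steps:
a(y, X) = 16/5 - 4*y/5 (a(y, X) = ((y - 4)*(-4))/5 = ((-4 + y)*(-4))/5 = (16 - 4*y)/5 = 16/5 - 4*y/5)
a(-1611, -1181) + 4819822 = (16/5 - ⅘*(-1611)) + 4819822 = (16/5 + 6444/5) + 4819822 = 1292 + 4819822 = 4821114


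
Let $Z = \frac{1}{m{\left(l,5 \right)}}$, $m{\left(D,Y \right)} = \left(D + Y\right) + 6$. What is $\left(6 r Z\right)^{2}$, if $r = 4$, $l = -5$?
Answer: $16$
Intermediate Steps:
$m{\left(D,Y \right)} = 6 + D + Y$
$Z = \frac{1}{6}$ ($Z = \frac{1}{6 - 5 + 5} = \frac{1}{6} \approx 0.16667$)
$\left(6 r Z\right)^{2} = \left(6 \cdot 4 \cdot \frac{1}{6}\right)^{2} = \left(24 \cdot \frac{1}{6}\right)^{2} = 4^{2} = 16$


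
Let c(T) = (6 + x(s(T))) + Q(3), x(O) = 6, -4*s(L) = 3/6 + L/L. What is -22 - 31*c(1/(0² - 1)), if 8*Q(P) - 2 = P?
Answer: -3307/8 ≈ -413.38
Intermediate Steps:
s(L) = -3/8 (s(L) = -(3/6 + L/L)/4 = -(3*(⅙) + 1)/4 = -(½ + 1)/4 = -¼*3/2 = -3/8)
Q(P) = ¼ + P/8
c(T) = 101/8 (c(T) = (6 + 6) + (¼ + (⅛)*3) = 12 + (¼ + 3/8) = 12 + 5/8 = 101/8)
-22 - 31*c(1/(0² - 1)) = -22 - 31*101/8 = -22 - 3131/8 = -3307/8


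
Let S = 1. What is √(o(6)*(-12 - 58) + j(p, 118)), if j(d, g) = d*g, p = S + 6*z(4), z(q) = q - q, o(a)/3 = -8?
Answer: √1798 ≈ 42.403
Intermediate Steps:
o(a) = -24 (o(a) = 3*(-8) = -24)
z(q) = 0
p = 1 (p = 1 + 6*0 = 1 + 0 = 1)
√(o(6)*(-12 - 58) + j(p, 118)) = √(-24*(-12 - 58) + 1*118) = √(-24*(-70) + 118) = √(1680 + 118) = √1798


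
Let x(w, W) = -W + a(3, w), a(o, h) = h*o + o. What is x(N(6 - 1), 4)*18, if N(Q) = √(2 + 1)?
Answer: -18 + 54*√3 ≈ 75.531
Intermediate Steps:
a(o, h) = o + h*o
N(Q) = √3
x(w, W) = 3 - W + 3*w (x(w, W) = -W + 3*(1 + w) = -W + (3 + 3*w) = 3 - W + 3*w)
x(N(6 - 1), 4)*18 = (3 - 1*4 + 3*√3)*18 = (3 - 4 + 3*√3)*18 = (-1 + 3*√3)*18 = -18 + 54*√3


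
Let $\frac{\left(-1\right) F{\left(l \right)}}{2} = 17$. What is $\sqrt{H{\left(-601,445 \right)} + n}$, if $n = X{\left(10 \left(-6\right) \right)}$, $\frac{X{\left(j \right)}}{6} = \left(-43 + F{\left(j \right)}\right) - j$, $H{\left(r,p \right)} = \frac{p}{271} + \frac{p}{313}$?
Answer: $\frac{i \sqrt{711840214318}}{84823} \approx 9.9467 i$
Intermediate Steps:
$F{\left(l \right)} = -34$ ($F{\left(l \right)} = \left(-2\right) 17 = -34$)
$H{\left(r,p \right)} = \frac{584 p}{84823}$ ($H{\left(r,p \right)} = p \frac{1}{271} + p \frac{1}{313} = \frac{p}{271} + \frac{p}{313} = \frac{584 p}{84823}$)
$X{\left(j \right)} = -462 - 6 j$ ($X{\left(j \right)} = 6 \left(\left(-43 - 34\right) - j\right) = 6 \left(-77 - j\right) = -462 - 6 j$)
$n = -102$ ($n = -462 - 6 \cdot 10 \left(-6\right) = -462 - -360 = -462 + 360 = -102$)
$\sqrt{H{\left(-601,445 \right)} + n} = \sqrt{\frac{584}{84823} \cdot 445 - 102} = \sqrt{\frac{259880}{84823} - 102} = \sqrt{- \frac{8392066}{84823}} = \frac{i \sqrt{711840214318}}{84823}$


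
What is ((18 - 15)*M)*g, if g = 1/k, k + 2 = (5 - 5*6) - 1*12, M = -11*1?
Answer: 11/13 ≈ 0.84615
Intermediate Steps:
M = -11
k = -39 (k = -2 + ((5 - 5*6) - 1*12) = -2 + ((5 - 30) - 12) = -2 + (-25 - 12) = -2 - 37 = -39)
g = -1/39 (g = 1/(-39) = -1/39 ≈ -0.025641)
((18 - 15)*M)*g = ((18 - 15)*(-11))*(-1/39) = (3*(-11))*(-1/39) = -33*(-1/39) = 11/13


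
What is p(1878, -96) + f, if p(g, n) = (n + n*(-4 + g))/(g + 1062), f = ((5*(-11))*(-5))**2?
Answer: 3702625/49 ≈ 75564.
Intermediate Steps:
f = 75625 (f = (-55*(-5))**2 = 275**2 = 75625)
p(g, n) = (n + n*(-4 + g))/(1062 + g)
p(1878, -96) + f = -96*(-3 + 1878)/(1062 + 1878) + 75625 = -96*1875/2940 + 75625 = -96*1/2940*1875 + 75625 = -3000/49 + 75625 = 3702625/49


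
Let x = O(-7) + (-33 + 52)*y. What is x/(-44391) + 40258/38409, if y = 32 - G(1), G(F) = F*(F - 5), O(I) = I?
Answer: 195676665/189445991 ≈ 1.0329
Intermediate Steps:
G(F) = F*(-5 + F)
y = 36 (y = 32 - (-5 + 1) = 32 - (-4) = 32 - 1*(-4) = 32 + 4 = 36)
x = 677 (x = -7 + (-33 + 52)*36 = -7 + 19*36 = -7 + 684 = 677)
x/(-44391) + 40258/38409 = 677/(-44391) + 40258/38409 = 677*(-1/44391) + 40258*(1/38409) = -677/44391 + 40258/38409 = 195676665/189445991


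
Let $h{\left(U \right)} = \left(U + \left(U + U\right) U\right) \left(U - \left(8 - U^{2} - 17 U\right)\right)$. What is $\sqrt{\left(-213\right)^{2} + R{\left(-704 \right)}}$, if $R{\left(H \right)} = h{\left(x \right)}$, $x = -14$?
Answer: $3 \sqrt{2353} \approx 145.52$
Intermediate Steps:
$h{\left(U \right)} = \left(U + 2 U^{2}\right) \left(-8 + U^{2} + 18 U\right)$ ($h{\left(U \right)} = \left(U + 2 U U\right) \left(U + \left(-8 + U^{2} + 17 U\right)\right) = \left(U + 2 U^{2}\right) \left(-8 + U^{2} + 18 U\right)$)
$R{\left(H \right)} = -24192$ ($R{\left(H \right)} = - 14 \left(-8 + 2 \left(-14\right) + 2 \left(-14\right)^{3} + 37 \left(-14\right)^{2}\right) = - 14 \left(-8 - 28 + 2 \left(-2744\right) + 37 \cdot 196\right) = - 14 \left(-8 - 28 - 5488 + 7252\right) = \left(-14\right) 1728 = -24192$)
$\sqrt{\left(-213\right)^{2} + R{\left(-704 \right)}} = \sqrt{\left(-213\right)^{2} - 24192} = \sqrt{45369 - 24192} = \sqrt{21177} = 3 \sqrt{2353}$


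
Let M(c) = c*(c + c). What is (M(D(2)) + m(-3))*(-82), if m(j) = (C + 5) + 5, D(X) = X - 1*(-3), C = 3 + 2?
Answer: -5330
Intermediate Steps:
C = 5
D(X) = 3 + X (D(X) = X + 3 = 3 + X)
M(c) = 2*c**2 (M(c) = c*(2*c) = 2*c**2)
m(j) = 15 (m(j) = (5 + 5) + 5 = 10 + 5 = 15)
(M(D(2)) + m(-3))*(-82) = (2*(3 + 2)**2 + 15)*(-82) = (2*5**2 + 15)*(-82) = (2*25 + 15)*(-82) = (50 + 15)*(-82) = 65*(-82) = -5330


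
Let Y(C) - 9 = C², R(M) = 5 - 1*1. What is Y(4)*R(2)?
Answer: 100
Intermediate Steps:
R(M) = 4 (R(M) = 5 - 1 = 4)
Y(C) = 9 + C²
Y(4)*R(2) = (9 + 4²)*4 = (9 + 16)*4 = 25*4 = 100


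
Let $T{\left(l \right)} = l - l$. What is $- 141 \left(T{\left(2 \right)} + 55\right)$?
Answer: $-7755$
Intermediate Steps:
$T{\left(l \right)} = 0$
$- 141 \left(T{\left(2 \right)} + 55\right) = - 141 \left(0 + 55\right) = \left(-141\right) 55 = -7755$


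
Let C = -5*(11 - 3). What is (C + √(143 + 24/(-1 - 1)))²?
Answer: (40 - √131)² ≈ 815.36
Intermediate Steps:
C = -40 (C = -5*8 = -40)
(C + √(143 + 24/(-1 - 1)))² = (-40 + √(143 + 24/(-1 - 1)))² = (-40 + √(143 + 24/(-2)))² = (-40 + √(143 + 24*(-½)))² = (-40 + √(143 - 12))² = (-40 + √131)²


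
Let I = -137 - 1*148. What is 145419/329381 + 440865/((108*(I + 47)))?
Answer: -15719411621/940712136 ≈ -16.710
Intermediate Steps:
I = -285 (I = -137 - 148 = -285)
145419/329381 + 440865/((108*(I + 47))) = 145419/329381 + 440865/((108*(-285 + 47))) = 145419*(1/329381) + 440865/((108*(-238))) = 145419/329381 + 440865/(-25704) = 145419/329381 + 440865*(-1/25704) = 145419/329381 - 48985/2856 = -15719411621/940712136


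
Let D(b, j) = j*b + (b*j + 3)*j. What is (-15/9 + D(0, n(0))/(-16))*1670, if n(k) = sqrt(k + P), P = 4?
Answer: -40915/12 ≈ -3409.6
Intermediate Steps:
n(k) = sqrt(4 + k) (n(k) = sqrt(k + 4) = sqrt(4 + k))
D(b, j) = b*j + j*(3 + b*j) (D(b, j) = b*j + (3 + b*j)*j = b*j + j*(3 + b*j))
(-15/9 + D(0, n(0))/(-16))*1670 = (-15/9 + (sqrt(4 + 0)*(3 + 0 + 0*sqrt(4 + 0)))/(-16))*1670 = (-15*1/9 + (sqrt(4)*(3 + 0 + 0*sqrt(4)))*(-1/16))*1670 = (-5/3 + (2*(3 + 0 + 0*2))*(-1/16))*1670 = (-5/3 + (2*(3 + 0 + 0))*(-1/16))*1670 = (-5/3 + (2*3)*(-1/16))*1670 = (-5/3 + 6*(-1/16))*1670 = (-5/3 - 3/8)*1670 = -49/24*1670 = -40915/12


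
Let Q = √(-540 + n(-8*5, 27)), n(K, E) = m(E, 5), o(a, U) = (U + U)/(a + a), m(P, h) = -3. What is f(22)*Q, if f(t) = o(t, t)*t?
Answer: 22*I*√543 ≈ 512.65*I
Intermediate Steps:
o(a, U) = U/a (o(a, U) = (2*U)/((2*a)) = (2*U)*(1/(2*a)) = U/a)
n(K, E) = -3
f(t) = t (f(t) = (t/t)*t = 1*t = t)
Q = I*√543 (Q = √(-540 - 3) = √(-543) = I*√543 ≈ 23.302*I)
f(22)*Q = 22*(I*√543) = 22*I*√543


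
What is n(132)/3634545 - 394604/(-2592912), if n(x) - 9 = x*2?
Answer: 17082307859/112191135060 ≈ 0.15226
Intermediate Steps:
n(x) = 9 + 2*x (n(x) = 9 + x*2 = 9 + 2*x)
n(132)/3634545 - 394604/(-2592912) = (9 + 2*132)/3634545 - 394604/(-2592912) = (9 + 264)*(1/3634545) - 394604*(-1/2592912) = 273*(1/3634545) + 14093/92604 = 91/1211515 + 14093/92604 = 17082307859/112191135060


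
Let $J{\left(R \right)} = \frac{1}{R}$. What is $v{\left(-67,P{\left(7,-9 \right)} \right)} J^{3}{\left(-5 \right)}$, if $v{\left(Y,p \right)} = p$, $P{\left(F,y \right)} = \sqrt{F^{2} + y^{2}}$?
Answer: $- \frac{\sqrt{130}}{125} \approx -0.091214$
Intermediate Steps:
$v{\left(-67,P{\left(7,-9 \right)} \right)} J^{3}{\left(-5 \right)} = \sqrt{7^{2} + \left(-9\right)^{2}} \left(\frac{1}{-5}\right)^{3} = \sqrt{49 + 81} \left(- \frac{1}{5}\right)^{3} = \sqrt{130} \left(- \frac{1}{125}\right) = - \frac{\sqrt{130}}{125}$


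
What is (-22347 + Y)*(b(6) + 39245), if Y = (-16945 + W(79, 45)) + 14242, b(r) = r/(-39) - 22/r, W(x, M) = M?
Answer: -12755934010/13 ≈ -9.8123e+8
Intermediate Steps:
b(r) = -22/r - r/39 (b(r) = r*(-1/39) - 22/r = -r/39 - 22/r = -22/r - r/39)
Y = -2658 (Y = (-16945 + 45) + 14242 = -16900 + 14242 = -2658)
(-22347 + Y)*(b(6) + 39245) = (-22347 - 2658)*((-22/6 - 1/39*6) + 39245) = -25005*((-22*⅙ - 2/13) + 39245) = -25005*((-11/3 - 2/13) + 39245) = -25005*(-149/39 + 39245) = -25005*1530406/39 = -12755934010/13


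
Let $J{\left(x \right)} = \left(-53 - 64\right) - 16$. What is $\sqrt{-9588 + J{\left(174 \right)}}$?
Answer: $i \sqrt{9721} \approx 98.595 i$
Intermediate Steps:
$J{\left(x \right)} = -133$ ($J{\left(x \right)} = -117 - 16 = -133$)
$\sqrt{-9588 + J{\left(174 \right)}} = \sqrt{-9588 - 133} = \sqrt{-9721} = i \sqrt{9721}$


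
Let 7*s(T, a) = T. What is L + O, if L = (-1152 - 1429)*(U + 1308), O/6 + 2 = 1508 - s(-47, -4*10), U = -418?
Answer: -16016096/7 ≈ -2.2880e+6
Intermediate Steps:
s(T, a) = T/7
O = 63534/7 (O = -12 + 6*(1508 - (-47)/7) = -12 + 6*(1508 - 1*(-47/7)) = -12 + 6*(1508 + 47/7) = -12 + 6*(10603/7) = -12 + 63618/7 = 63534/7 ≈ 9076.3)
L = -2297090 (L = (-1152 - 1429)*(-418 + 1308) = -2581*890 = -2297090)
L + O = -2297090 + 63534/7 = -16016096/7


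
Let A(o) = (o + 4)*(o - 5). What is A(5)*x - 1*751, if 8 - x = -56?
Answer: -751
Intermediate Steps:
x = 64 (x = 8 - 1*(-56) = 8 + 56 = 64)
A(o) = (-5 + o)*(4 + o) (A(o) = (4 + o)*(-5 + o) = (-5 + o)*(4 + o))
A(5)*x - 1*751 = (-20 + 5² - 1*5)*64 - 1*751 = (-20 + 25 - 5)*64 - 751 = 0*64 - 751 = 0 - 751 = -751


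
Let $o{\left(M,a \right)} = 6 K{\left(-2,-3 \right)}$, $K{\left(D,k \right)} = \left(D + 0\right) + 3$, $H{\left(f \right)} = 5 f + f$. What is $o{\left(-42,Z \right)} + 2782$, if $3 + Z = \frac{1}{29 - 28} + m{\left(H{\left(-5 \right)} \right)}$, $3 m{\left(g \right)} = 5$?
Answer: $2788$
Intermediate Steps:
$H{\left(f \right)} = 6 f$
$m{\left(g \right)} = \frac{5}{3}$ ($m{\left(g \right)} = \frac{1}{3} \cdot 5 = \frac{5}{3}$)
$K{\left(D,k \right)} = 3 + D$ ($K{\left(D,k \right)} = D + 3 = 3 + D$)
$Z = - \frac{1}{3}$ ($Z = -3 + \left(\frac{1}{29 - 28} + \frac{5}{3}\right) = -3 + \left(1^{-1} + \frac{5}{3}\right) = -3 + \left(1 + \frac{5}{3}\right) = -3 + \frac{8}{3} = - \frac{1}{3} \approx -0.33333$)
$o{\left(M,a \right)} = 6$ ($o{\left(M,a \right)} = 6 \left(3 - 2\right) = 6 \cdot 1 = 6$)
$o{\left(-42,Z \right)} + 2782 = 6 + 2782 = 2788$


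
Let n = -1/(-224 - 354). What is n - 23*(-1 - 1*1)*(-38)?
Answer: -1010343/578 ≈ -1748.0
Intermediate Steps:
n = 1/578 (n = -1/(-578) = -1*(-1/578) = 1/578 ≈ 0.0017301)
n - 23*(-1 - 1*1)*(-38) = 1/578 - 23*(-1 - 1*1)*(-38) = 1/578 - 23*(-1 - 1)*(-38) = 1/578 - (-46)*(-38) = 1/578 - 23*76 = 1/578 - 1748 = -1010343/578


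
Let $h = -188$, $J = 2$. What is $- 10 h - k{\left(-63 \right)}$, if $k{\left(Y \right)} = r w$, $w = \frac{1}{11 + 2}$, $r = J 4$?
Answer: $\frac{24432}{13} \approx 1879.4$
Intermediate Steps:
$r = 8$ ($r = 2 \cdot 4 = 8$)
$w = \frac{1}{13} \approx 0.076923$
$k{\left(Y \right)} = \frac{8}{13}$ ($k{\left(Y \right)} = 8 \cdot \frac{1}{13} = \frac{8}{13}$)
$- 10 h - k{\left(-63 \right)} = \left(-10\right) \left(-188\right) - \frac{8}{13} = 1880 - \frac{8}{13} = \frac{24432}{13}$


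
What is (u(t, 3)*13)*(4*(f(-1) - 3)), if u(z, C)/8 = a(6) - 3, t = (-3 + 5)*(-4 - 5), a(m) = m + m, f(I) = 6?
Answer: 11232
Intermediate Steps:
a(m) = 2*m
t = -18 (t = 2*(-9) = -18)
u(z, C) = 72 (u(z, C) = 8*(2*6 - 3) = 8*(12 - 3) = 8*9 = 72)
(u(t, 3)*13)*(4*(f(-1) - 3)) = (72*13)*(4*(6 - 3)) = 936*(4*3) = 936*12 = 11232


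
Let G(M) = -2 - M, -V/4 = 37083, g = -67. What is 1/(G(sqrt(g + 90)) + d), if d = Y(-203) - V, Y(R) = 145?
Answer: 148475/22044825602 + sqrt(23)/22044825602 ≈ 6.7354e-6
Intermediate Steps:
V = -148332 (V = -4*37083 = -148332)
d = 148477 (d = 145 - 1*(-148332) = 145 + 148332 = 148477)
1/(G(sqrt(g + 90)) + d) = 1/((-2 - sqrt(-67 + 90)) + 148477) = 1/((-2 - sqrt(23)) + 148477) = 1/(148475 - sqrt(23))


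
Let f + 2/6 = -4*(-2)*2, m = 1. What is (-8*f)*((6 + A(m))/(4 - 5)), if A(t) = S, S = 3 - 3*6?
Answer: -1128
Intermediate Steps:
f = 47/3 (f = -⅓ - 4*(-2)*2 = -⅓ + 8*2 = -⅓ + 16 = 47/3 ≈ 15.667)
S = -15 (S = 3 - 1*18 = 3 - 18 = -15)
A(t) = -15
(-8*f)*((6 + A(m))/(4 - 5)) = (-8*47/3)*((6 - 15)/(4 - 5)) = -(-1128)/(-1) = -(-1128)*(-1) = -376/3*9 = -1128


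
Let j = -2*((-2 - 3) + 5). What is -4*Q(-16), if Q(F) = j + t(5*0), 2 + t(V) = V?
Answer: 8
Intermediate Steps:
t(V) = -2 + V
j = 0 (j = -2*(-5 + 5) = -2*0 = 0)
Q(F) = -2 (Q(F) = 0 + (-2 + 5*0) = 0 + (-2 + 0) = 0 - 2 = -2)
-4*Q(-16) = -4*(-2) = 8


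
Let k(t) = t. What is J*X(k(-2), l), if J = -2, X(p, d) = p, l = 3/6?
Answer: 4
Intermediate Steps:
l = 1/2 (l = 3*(1/6) = 1/2 ≈ 0.50000)
J*X(k(-2), l) = -2*(-2) = 4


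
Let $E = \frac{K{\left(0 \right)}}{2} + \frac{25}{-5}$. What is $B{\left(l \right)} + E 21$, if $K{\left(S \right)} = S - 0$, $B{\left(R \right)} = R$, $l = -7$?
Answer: $-112$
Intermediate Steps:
$K{\left(S \right)} = S$ ($K{\left(S \right)} = S + 0 = S$)
$E = -5$ ($E = \frac{0}{2} + \frac{25}{-5} = 0 \cdot \frac{1}{2} + 25 \left(- \frac{1}{5}\right) = 0 - 5 = -5$)
$B{\left(l \right)} + E 21 = -7 - 105 = -112$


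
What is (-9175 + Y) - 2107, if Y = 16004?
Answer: 4722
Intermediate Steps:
(-9175 + Y) - 2107 = (-9175 + 16004) - 2107 = 6829 - 2107 = 4722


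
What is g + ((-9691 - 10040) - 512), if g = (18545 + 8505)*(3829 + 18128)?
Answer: 593916607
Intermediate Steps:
g = 593936850 (g = 27050*21957 = 593936850)
g + ((-9691 - 10040) - 512) = 593936850 + ((-9691 - 10040) - 512) = 593936850 + (-19731 - 512) = 593936850 - 20243 = 593916607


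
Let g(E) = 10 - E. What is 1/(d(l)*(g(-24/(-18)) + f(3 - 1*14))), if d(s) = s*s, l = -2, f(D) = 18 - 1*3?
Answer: 3/284 ≈ 0.010563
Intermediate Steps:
f(D) = 15 (f(D) = 18 - 3 = 15)
d(s) = s**2
1/(d(l)*(g(-24/(-18)) + f(3 - 1*14))) = 1/((-2)**2*((10 - (-24)/(-18)) + 15)) = 1/(4*((10 - (-24)*(-1)/18) + 15)) = 1/(4*((10 - 1*4/3) + 15)) = 1/(4*((10 - 4/3) + 15)) = 1/(4*(26/3 + 15)) = 1/(4*(71/3)) = 1/(284/3) = 3/284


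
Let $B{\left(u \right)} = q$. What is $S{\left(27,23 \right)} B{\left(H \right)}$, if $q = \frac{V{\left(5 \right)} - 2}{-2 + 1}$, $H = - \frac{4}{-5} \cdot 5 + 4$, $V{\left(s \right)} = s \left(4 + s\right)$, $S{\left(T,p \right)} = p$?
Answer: $-989$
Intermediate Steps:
$H = 8$ ($H = \left(-4\right) \left(- \frac{1}{5}\right) 5 + 4 = \frac{4}{5} \cdot 5 + 4 = 4 + 4 = 8$)
$q = -43$ ($q = \frac{5 \left(4 + 5\right) - 2}{-2 + 1} = \frac{5 \cdot 9 - 2}{-1} = \left(45 - 2\right) \left(-1\right) = 43 \left(-1\right) = -43$)
$B{\left(u \right)} = -43$
$S{\left(27,23 \right)} B{\left(H \right)} = 23 \left(-43\right) = -989$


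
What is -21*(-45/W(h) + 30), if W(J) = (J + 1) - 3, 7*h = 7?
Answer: -1575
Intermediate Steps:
h = 1 (h = (⅐)*7 = 1)
W(J) = -2 + J (W(J) = (1 + J) - 3 = -2 + J)
-21*(-45/W(h) + 30) = -21*(-45/(-2 + 1) + 30) = -21*(-45/(-1) + 30) = -21*(-45*(-1) + 30) = -21*(45 + 30) = -21*75 = -1575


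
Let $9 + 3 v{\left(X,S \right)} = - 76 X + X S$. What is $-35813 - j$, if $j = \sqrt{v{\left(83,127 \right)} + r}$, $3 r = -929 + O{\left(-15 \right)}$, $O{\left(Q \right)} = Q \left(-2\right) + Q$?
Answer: $-35813 - \frac{\sqrt{9930}}{3} \approx -35846.0$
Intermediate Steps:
$O{\left(Q \right)} = - Q$ ($O{\left(Q \right)} = - 2 Q + Q = - Q$)
$v{\left(X,S \right)} = -3 - \frac{76 X}{3} + \frac{S X}{3}$ ($v{\left(X,S \right)} = -3 + \frac{- 76 X + X S}{3} = -3 + \frac{- 76 X + S X}{3} = -3 + \left(- \frac{76 X}{3} + \frac{S X}{3}\right) = -3 - \frac{76 X}{3} + \frac{S X}{3}$)
$r = - \frac{914}{3}$ ($r = \frac{-929 - -15}{3} = \frac{-929 + 15}{3} = \frac{1}{3} \left(-914\right) = - \frac{914}{3} \approx -304.67$)
$j = \frac{\sqrt{9930}}{3}$ ($j = \sqrt{\left(-3 - \frac{6308}{3} + \frac{1}{3} \cdot 127 \cdot 83\right) - \frac{914}{3}} = \sqrt{\left(-3 - \frac{6308}{3} + \frac{10541}{3}\right) - \frac{914}{3}} = \sqrt{1408 - \frac{914}{3}} = \sqrt{\frac{3310}{3}} = \frac{\sqrt{9930}}{3} \approx 33.216$)
$-35813 - j = -35813 - \frac{\sqrt{9930}}{3}$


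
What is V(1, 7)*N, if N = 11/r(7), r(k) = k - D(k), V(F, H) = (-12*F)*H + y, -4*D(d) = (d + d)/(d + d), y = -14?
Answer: -4312/29 ≈ -148.69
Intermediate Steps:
D(d) = -¼ (D(d) = -(d + d)/(4*(d + d)) = -2*d/(4*(2*d)) = -2*d*1/(2*d)/4 = -¼*1 = -¼)
V(F, H) = -14 - 12*F*H (V(F, H) = (-12*F)*H - 14 = -12*F*H - 14 = -14 - 12*F*H)
r(k) = ¼ + k (r(k) = k - 1*(-¼) = k + ¼ = ¼ + k)
N = 44/29 (N = 11/(¼ + 7) = 11/(29/4) = 11*(4/29) = 44/29 ≈ 1.5172)
V(1, 7)*N = (-14 - 12*1*7)*(44/29) = (-14 - 84)*(44/29) = -98*44/29 = -4312/29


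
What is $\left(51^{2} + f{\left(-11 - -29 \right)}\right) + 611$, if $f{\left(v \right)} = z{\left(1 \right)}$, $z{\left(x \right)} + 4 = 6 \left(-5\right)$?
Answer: $3178$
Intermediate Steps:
$z{\left(x \right)} = -34$ ($z{\left(x \right)} = -4 + 6 \left(-5\right) = -4 - 30 = -34$)
$f{\left(v \right)} = -34$
$\left(51^{2} + f{\left(-11 - -29 \right)}\right) + 611 = \left(51^{2} - 34\right) + 611 = \left(2601 - 34\right) + 611 = 2567 + 611 = 3178$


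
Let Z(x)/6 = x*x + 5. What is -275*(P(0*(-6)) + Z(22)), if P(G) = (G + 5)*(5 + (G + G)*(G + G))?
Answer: -813725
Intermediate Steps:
P(G) = (5 + G)*(5 + 4*G²) (P(G) = (5 + G)*(5 + (2*G)*(2*G)) = (5 + G)*(5 + 4*G²))
Z(x) = 30 + 6*x² (Z(x) = 6*(x*x + 5) = 6*(x² + 5) = 6*(5 + x²) = 30 + 6*x²)
-275*(P(0*(-6)) + Z(22)) = -275*((25 + 4*(0*(-6))³ + 5*(0*(-6)) + 20*(0*(-6))²) + (30 + 6*22²)) = -275*((25 + 4*0³ + 5*0 + 20*0²) + (30 + 6*484)) = -275*((25 + 4*0 + 0 + 20*0) + (30 + 2904)) = -275*((25 + 0 + 0 + 0) + 2934) = -275*(25 + 2934) = -275*2959 = -813725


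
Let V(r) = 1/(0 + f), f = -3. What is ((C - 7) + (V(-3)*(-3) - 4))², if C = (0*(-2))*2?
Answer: 100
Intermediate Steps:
C = 0 (C = 0*2 = 0)
V(r) = -⅓ (V(r) = 1/(0 - 3) = 1/(-3) = -⅓)
((C - 7) + (V(-3)*(-3) - 4))² = ((0 - 7) + (-⅓*(-3) - 4))² = (-7 + (1 - 4))² = (-7 - 3)² = (-10)² = 100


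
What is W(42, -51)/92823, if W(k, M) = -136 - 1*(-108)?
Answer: -28/92823 ≈ -0.00030165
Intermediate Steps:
W(k, M) = -28 (W(k, M) = -136 + 108 = -28)
W(42, -51)/92823 = -28/92823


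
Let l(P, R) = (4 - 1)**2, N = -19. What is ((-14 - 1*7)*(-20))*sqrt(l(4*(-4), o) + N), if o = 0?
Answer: 420*I*sqrt(10) ≈ 1328.2*I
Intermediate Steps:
l(P, R) = 9 (l(P, R) = 3**2 = 9)
((-14 - 1*7)*(-20))*sqrt(l(4*(-4), o) + N) = ((-14 - 1*7)*(-20))*sqrt(9 - 19) = ((-14 - 7)*(-20))*sqrt(-10) = (-21*(-20))*(I*sqrt(10)) = 420*(I*sqrt(10)) = 420*I*sqrt(10)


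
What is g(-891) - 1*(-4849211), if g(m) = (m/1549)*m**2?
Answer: 6804079868/1549 ≈ 4.3926e+6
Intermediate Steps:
g(m) = m**3/1549 (g(m) = (m*(1/1549))*m**2 = (m/1549)*m**2 = m**3/1549)
g(-891) - 1*(-4849211) = (1/1549)*(-891)**3 - 1*(-4849211) = (1/1549)*(-707347971) + 4849211 = -707347971/1549 + 4849211 = 6804079868/1549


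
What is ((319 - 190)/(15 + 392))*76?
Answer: 9804/407 ≈ 24.088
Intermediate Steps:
((319 - 190)/(15 + 392))*76 = (129/407)*76 = 9804/407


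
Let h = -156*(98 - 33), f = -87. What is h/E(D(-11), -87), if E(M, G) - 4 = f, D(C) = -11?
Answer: 10140/83 ≈ 122.17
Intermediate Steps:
E(M, G) = -83 (E(M, G) = 4 - 87 = -83)
h = -10140 (h = -156*65 = -10140)
h/E(D(-11), -87) = -10140/(-83) = -10140*(-1/83) = 10140/83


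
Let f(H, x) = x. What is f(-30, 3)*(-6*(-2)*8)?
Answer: 288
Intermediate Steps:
f(-30, 3)*(-6*(-2)*8) = 3*(-6*(-2)*8) = 3*(12*8) = 3*96 = 288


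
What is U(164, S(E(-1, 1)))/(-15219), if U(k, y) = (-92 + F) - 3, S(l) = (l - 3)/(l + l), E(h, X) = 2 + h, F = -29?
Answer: 124/15219 ≈ 0.0081477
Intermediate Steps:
S(l) = (-3 + l)/(2*l) (S(l) = (-3 + l)/((2*l)) = (-3 + l)*(1/(2*l)) = (-3 + l)/(2*l))
U(k, y) = -124 (U(k, y) = (-92 - 29) - 3 = -121 - 3 = -124)
U(164, S(E(-1, 1)))/(-15219) = -124/(-15219) = -124*(-1/15219) = 124/15219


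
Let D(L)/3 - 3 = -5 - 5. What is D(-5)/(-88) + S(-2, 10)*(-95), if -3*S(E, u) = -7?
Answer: -58457/264 ≈ -221.43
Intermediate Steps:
S(E, u) = 7/3 (S(E, u) = -⅓*(-7) = 7/3)
D(L) = -21 (D(L) = 9 + 3*(-5 - 5) = 9 + 3*(-10) = 9 - 30 = -21)
D(-5)/(-88) + S(-2, 10)*(-95) = -21/(-88) + (7/3)*(-95) = -21*(-1/88) - 665/3 = 21/88 - 665/3 = -58457/264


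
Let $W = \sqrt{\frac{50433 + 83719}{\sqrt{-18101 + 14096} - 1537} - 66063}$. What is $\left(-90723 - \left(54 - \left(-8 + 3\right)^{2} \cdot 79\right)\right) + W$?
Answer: $-88802 + \sqrt{- \frac{101672983 - 198189 i \sqrt{445}}{1537 - 3 i \sqrt{445}}} \approx -88802.0 - 257.2 i$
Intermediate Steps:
$W = \sqrt{-66063 + \frac{134152}{-1537 + 3 i \sqrt{445}}}$ ($W = \sqrt{\frac{134152}{\sqrt{-4005} - 1537} - 66063} = \sqrt{\frac{134152}{3 i \sqrt{445} - 1537} - 66063} = \sqrt{\frac{134152}{-1537 + 3 i \sqrt{445}} - 66063} = \sqrt{-66063 + \frac{134152}{-1537 + 3 i \sqrt{445}}} \approx 0.007 - 257.2 i$)
$\left(-90723 - \left(54 - \left(-8 + 3\right)^{2} \cdot 79\right)\right) + W = \left(-90723 - \left(54 - \left(-8 + 3\right)^{2} \cdot 79\right)\right) + \sqrt{\frac{-101672983 + 198189 i \sqrt{445}}{1537 - 3 i \sqrt{445}}} = \left(-90723 - \left(54 - \left(-5\right)^{2} \cdot 79\right)\right) + \sqrt{\frac{-101672983 + 198189 i \sqrt{445}}{1537 - 3 i \sqrt{445}}} = \left(-90723 + \left(-54 + 25 \cdot 79\right)\right) + \sqrt{\frac{-101672983 + 198189 i \sqrt{445}}{1537 - 3 i \sqrt{445}}} = \left(-90723 + \left(-54 + 1975\right)\right) + \sqrt{\frac{-101672983 + 198189 i \sqrt{445}}{1537 - 3 i \sqrt{445}}} = \left(-90723 + 1921\right) + \sqrt{\frac{-101672983 + 198189 i \sqrt{445}}{1537 - 3 i \sqrt{445}}} = -88802 + \sqrt{\frac{-101672983 + 198189 i \sqrt{445}}{1537 - 3 i \sqrt{445}}}$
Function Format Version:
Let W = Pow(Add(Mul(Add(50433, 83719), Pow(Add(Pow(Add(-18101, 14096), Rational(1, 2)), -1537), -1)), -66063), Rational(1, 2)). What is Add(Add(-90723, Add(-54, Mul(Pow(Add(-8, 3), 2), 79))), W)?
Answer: Add(-88802, Pow(Mul(-1, Pow(Add(1537, Mul(-3, I, Pow(445, Rational(1, 2)))), -1), Add(101672983, Mul(-198189, I, Pow(445, Rational(1, 2))))), Rational(1, 2))) ≈ Add(-88802., Mul(-257.20, I))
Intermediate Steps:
W = Pow(Add(-66063, Mul(134152, Pow(Add(-1537, Mul(3, I, Pow(445, Rational(1, 2)))), -1))), Rational(1, 2)) (W = Pow(Add(Mul(134152, Pow(Add(Pow(-4005, Rational(1, 2)), -1537), -1)), -66063), Rational(1, 2)) = Pow(Add(Mul(134152, Pow(Add(Mul(3, I, Pow(445, Rational(1, 2))), -1537), -1)), -66063), Rational(1, 2)) = Pow(Add(Mul(134152, Pow(Add(-1537, Mul(3, I, Pow(445, Rational(1, 2)))), -1)), -66063), Rational(1, 2)) = Pow(Add(-66063, Mul(134152, Pow(Add(-1537, Mul(3, I, Pow(445, Rational(1, 2)))), -1))), Rational(1, 2)) ≈ Add(0.007, Mul(-257.20, I)))
Add(Add(-90723, Add(-54, Mul(Pow(Add(-8, 3), 2), 79))), W) = Add(Add(-90723, Add(-54, Mul(Pow(Add(-8, 3), 2), 79))), Pow(Mul(Pow(Add(1537, Mul(-3, I, Pow(445, Rational(1, 2)))), -1), Add(-101672983, Mul(198189, I, Pow(445, Rational(1, 2))))), Rational(1, 2))) = Add(Add(-90723, Add(-54, Mul(Pow(-5, 2), 79))), Pow(Mul(Pow(Add(1537, Mul(-3, I, Pow(445, Rational(1, 2)))), -1), Add(-101672983, Mul(198189, I, Pow(445, Rational(1, 2))))), Rational(1, 2))) = Add(Add(-90723, Add(-54, Mul(25, 79))), Pow(Mul(Pow(Add(1537, Mul(-3, I, Pow(445, Rational(1, 2)))), -1), Add(-101672983, Mul(198189, I, Pow(445, Rational(1, 2))))), Rational(1, 2))) = Add(Add(-90723, Add(-54, 1975)), Pow(Mul(Pow(Add(1537, Mul(-3, I, Pow(445, Rational(1, 2)))), -1), Add(-101672983, Mul(198189, I, Pow(445, Rational(1, 2))))), Rational(1, 2))) = Add(Add(-90723, 1921), Pow(Mul(Pow(Add(1537, Mul(-3, I, Pow(445, Rational(1, 2)))), -1), Add(-101672983, Mul(198189, I, Pow(445, Rational(1, 2))))), Rational(1, 2))) = Add(-88802, Pow(Mul(Pow(Add(1537, Mul(-3, I, Pow(445, Rational(1, 2)))), -1), Add(-101672983, Mul(198189, I, Pow(445, Rational(1, 2))))), Rational(1, 2)))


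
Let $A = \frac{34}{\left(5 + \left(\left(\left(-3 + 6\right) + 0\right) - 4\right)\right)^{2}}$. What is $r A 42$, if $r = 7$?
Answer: $\frac{2499}{4} \approx 624.75$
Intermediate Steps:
$A = \frac{17}{8}$ ($A = \frac{34}{\left(5 + \left(\left(3 + 0\right) - 4\right)\right)^{2}} = \frac{34}{\left(5 + \left(3 - 4\right)\right)^{2}} = \frac{34}{\left(5 - 1\right)^{2}} = \frac{34}{4^{2}} = \frac{34}{16} = 34 \cdot \frac{1}{16} = \frac{17}{8} \approx 2.125$)
$r A 42 = 7 \cdot \frac{17}{8} \cdot 42 = \frac{119}{8} \cdot 42 = \frac{2499}{4}$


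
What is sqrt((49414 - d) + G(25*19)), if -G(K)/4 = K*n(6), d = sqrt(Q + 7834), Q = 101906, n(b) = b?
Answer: sqrt(38014 - 2*sqrt(27435)) ≈ 194.12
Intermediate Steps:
d = 2*sqrt(27435) (d = sqrt(101906 + 7834) = sqrt(109740) = 2*sqrt(27435) ≈ 331.27)
G(K) = -24*K (G(K) = -4*K*6 = -24*K)
sqrt((49414 - d) + G(25*19)) = sqrt((49414 - 2*sqrt(27435)) - 600*19) = sqrt((49414 - 2*sqrt(27435)) - 24*475) = sqrt((49414 - 2*sqrt(27435)) - 11400) = sqrt(38014 - 2*sqrt(27435))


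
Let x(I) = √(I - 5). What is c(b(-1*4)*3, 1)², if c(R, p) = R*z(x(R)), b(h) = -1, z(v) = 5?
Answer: 225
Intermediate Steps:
x(I) = √(-5 + I)
c(R, p) = 5*R (c(R, p) = R*5 = 5*R)
c(b(-1*4)*3, 1)² = (5*(-1*3))² = (5*(-3))² = (-15)² = 225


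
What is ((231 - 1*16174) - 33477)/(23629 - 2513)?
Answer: -12355/5279 ≈ -2.3404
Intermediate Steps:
((231 - 1*16174) - 33477)/(23629 - 2513) = ((231 - 16174) - 33477)/21116 = (-15943 - 33477)*(1/21116) = -49420*1/21116 = -12355/5279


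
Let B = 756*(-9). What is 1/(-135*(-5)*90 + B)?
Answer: 1/53946 ≈ 1.8537e-5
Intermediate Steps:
B = -6804
1/(-135*(-5)*90 + B) = 1/(-135*(-5)*90 - 6804) = 1/(675*90 - 6804) = 1/(60750 - 6804) = 1/53946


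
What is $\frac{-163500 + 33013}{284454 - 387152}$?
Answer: $\frac{130487}{102698} \approx 1.2706$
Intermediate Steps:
$\frac{-163500 + 33013}{284454 - 387152} = - \frac{130487}{-102698} = \left(-130487\right) \left(- \frac{1}{102698}\right) = \frac{130487}{102698}$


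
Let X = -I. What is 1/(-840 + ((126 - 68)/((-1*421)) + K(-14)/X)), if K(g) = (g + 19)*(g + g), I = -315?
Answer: -3789/3184966 ≈ -0.0011897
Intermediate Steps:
K(g) = 2*g*(19 + g) (K(g) = (19 + g)*(2*g) = 2*g*(19 + g))
X = 315 (X = -1*(-315) = 315)
1/(-840 + ((126 - 68)/((-1*421)) + K(-14)/X)) = 1/(-840 + ((126 - 68)/((-1*421)) + (2*(-14)*(19 - 14))/315)) = 1/(-840 + (58/(-421) + (2*(-14)*5)*(1/315))) = 1/(-840 + (58*(-1/421) - 140*1/315)) = 1/(-840 + (-58/421 - 4/9)) = 1/(-840 - 2206/3789) = 1/(-3184966/3789) = -3789/3184966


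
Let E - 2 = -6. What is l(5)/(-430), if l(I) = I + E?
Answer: -1/430 ≈ -0.0023256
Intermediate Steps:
E = -4 (E = 2 - 6 = -4)
l(I) = -4 + I (l(I) = I - 4 = -4 + I)
l(5)/(-430) = (-4 + 5)/(-430) = 1*(-1/430) = -1/430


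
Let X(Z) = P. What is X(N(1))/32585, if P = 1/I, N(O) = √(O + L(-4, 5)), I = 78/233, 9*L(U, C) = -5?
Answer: 233/2541630 ≈ 9.1673e-5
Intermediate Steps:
L(U, C) = -5/9 (L(U, C) = (⅑)*(-5) = -5/9)
I = 78/233 (I = 78*(1/233) = 78/233 ≈ 0.33476)
N(O) = √(-5/9 + O) (N(O) = √(O - 5/9) = √(-5/9 + O))
P = 233/78 (P = 1/(78/233) = 233/78 ≈ 2.9872)
X(Z) = 233/78
X(N(1))/32585 = (233/78)/32585 = (233/78)*(1/32585) = 233/2541630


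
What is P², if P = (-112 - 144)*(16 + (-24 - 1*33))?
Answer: 110166016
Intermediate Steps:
P = 10496 (P = -256*(16 + (-24 - 33)) = -256*(16 - 57) = -256*(-41) = 10496)
P² = 10496² = 110166016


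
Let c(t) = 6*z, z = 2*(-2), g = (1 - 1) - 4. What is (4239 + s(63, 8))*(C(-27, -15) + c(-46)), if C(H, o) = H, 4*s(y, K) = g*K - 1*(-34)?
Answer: -432429/2 ≈ -2.1621e+5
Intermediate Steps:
g = -4 (g = 0 - 4 = -4)
s(y, K) = 17/2 - K (s(y, K) = (-4*K - 1*(-34))/4 = (-4*K + 34)/4 = (34 - 4*K)/4 = 17/2 - K)
z = -4
c(t) = -24 (c(t) = 6*(-4) = -24)
(4239 + s(63, 8))*(C(-27, -15) + c(-46)) = (4239 + (17/2 - 1*8))*(-27 - 24) = (4239 + (17/2 - 8))*(-51) = (4239 + ½)*(-51) = (8479/2)*(-51) = -432429/2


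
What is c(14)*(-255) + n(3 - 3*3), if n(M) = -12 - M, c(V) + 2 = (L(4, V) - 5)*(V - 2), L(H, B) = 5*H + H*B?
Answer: -216756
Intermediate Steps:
L(H, B) = 5*H + B*H
c(V) = -2 + (-2 + V)*(15 + 4*V) (c(V) = -2 + (4*(5 + V) - 5)*(V - 2) = -2 + ((20 + 4*V) - 5)*(-2 + V) = -2 + (15 + 4*V)*(-2 + V) = -2 + (-2 + V)*(15 + 4*V))
c(14)*(-255) + n(3 - 3*3) = (-32 + 4*14² + 7*14)*(-255) + (-12 - (3 - 3*3)) = (-32 + 4*196 + 98)*(-255) + (-12 - (3 - 9)) = (-32 + 784 + 98)*(-255) + (-12 - 1*(-6)) = 850*(-255) + (-12 + 6) = -216750 - 6 = -216756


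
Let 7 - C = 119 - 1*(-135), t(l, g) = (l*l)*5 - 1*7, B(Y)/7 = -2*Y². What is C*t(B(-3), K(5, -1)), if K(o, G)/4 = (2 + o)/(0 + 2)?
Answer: -19605131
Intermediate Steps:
K(o, G) = 4 + 2*o (K(o, G) = 4*((2 + o)/(0 + 2)) = 4*((2 + o)/2) = 4*((2 + o)*(½)) = 4*(1 + o/2) = 4 + 2*o)
B(Y) = -14*Y² (B(Y) = 7*(-2*Y²) = -14*Y²)
t(l, g) = -7 + 5*l² (t(l, g) = l²*5 - 7 = 5*l² - 7 = -7 + 5*l²)
C = -247 (C = 7 - (119 - 1*(-135)) = 7 - (119 + 135) = 7 - 1*254 = 7 - 254 = -247)
C*t(B(-3), K(5, -1)) = -247*(-7 + 5*(-14*(-3)²)²) = -247*(-7 + 5*(-14*9)²) = -247*(-7 + 5*(-126)²) = -247*(-7 + 5*15876) = -247*(-7 + 79380) = -247*79373 = -19605131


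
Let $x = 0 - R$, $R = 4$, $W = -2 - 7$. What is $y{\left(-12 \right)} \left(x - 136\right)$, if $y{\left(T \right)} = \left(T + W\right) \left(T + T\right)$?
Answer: $-70560$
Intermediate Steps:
$W = -9$ ($W = -2 - 7 = -9$)
$y{\left(T \right)} = 2 T \left(-9 + T\right)$ ($y{\left(T \right)} = \left(T - 9\right) \left(T + T\right) = \left(-9 + T\right) 2 T = 2 T \left(-9 + T\right)$)
$x = -4$ ($x = 0 - 4 = -4$)
$y{\left(-12 \right)} \left(x - 136\right) = 2 \left(-12\right) \left(-9 - 12\right) \left(-4 - 136\right) = 2 \left(-12\right) \left(-21\right) \left(-140\right) = 504 \left(-140\right) = -70560$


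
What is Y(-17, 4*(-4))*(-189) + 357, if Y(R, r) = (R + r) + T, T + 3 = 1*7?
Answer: 5838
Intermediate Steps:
T = 4 (T = -3 + 1*7 = -3 + 7 = 4)
Y(R, r) = 4 + R + r (Y(R, r) = (R + r) + 4 = 4 + R + r)
Y(-17, 4*(-4))*(-189) + 357 = (4 - 17 + 4*(-4))*(-189) + 357 = (4 - 17 - 16)*(-189) + 357 = -29*(-189) + 357 = 5481 + 357 = 5838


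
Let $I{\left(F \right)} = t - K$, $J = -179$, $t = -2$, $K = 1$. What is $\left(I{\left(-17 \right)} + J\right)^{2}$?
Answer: $33124$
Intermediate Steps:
$I{\left(F \right)} = -3$ ($I{\left(F \right)} = -2 - 1 = -3$)
$\left(I{\left(-17 \right)} + J\right)^{2} = \left(-3 - 179\right)^{2} = \left(-182\right)^{2} = 33124$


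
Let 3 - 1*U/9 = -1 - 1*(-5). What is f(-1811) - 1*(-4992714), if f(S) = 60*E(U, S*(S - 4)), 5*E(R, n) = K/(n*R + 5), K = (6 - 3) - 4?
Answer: 36924465148383/7395670 ≈ 4.9927e+6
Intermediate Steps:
K = -1 (K = 3 - 4 = -1)
U = -9 (U = 27 - 9*(-1 - 1*(-5)) = 27 - 9*(-1 + 5) = 27 - 9*4 = 27 - 36 = -9)
E(R, n) = -1/(5*(5 + R*n)) (E(R, n) = (-1/(n*R + 5))/5 = (-1/(R*n + 5))/5 = (-1/(5 + R*n))/5 = -1/(5*(5 + R*n)))
f(S) = -60/(25 - 45*S*(-4 + S)) (f(S) = 60*(-1/(25 + 5*(-9)*(S*(S - 4)))) = 60*(-1/(25 + 5*(-9)*(S*(-4 + S)))) = 60*(-1/(25 - 45*S*(-4 + S))) = -60/(25 - 45*S*(-4 + S)))
f(-1811) - 1*(-4992714) = 12/(-5 + 9*(-1811)*(-4 - 1811)) - 1*(-4992714) = 12/(-5 + 9*(-1811)*(-1815)) + 4992714 = 12/(-5 + 29582685) + 4992714 = 12/29582680 + 4992714 = 12*(1/29582680) + 4992714 = 3/7395670 + 4992714 = 36924465148383/7395670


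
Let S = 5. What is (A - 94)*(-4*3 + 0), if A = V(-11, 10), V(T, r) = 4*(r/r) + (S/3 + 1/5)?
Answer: 5288/5 ≈ 1057.6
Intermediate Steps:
V(T, r) = 88/15 (V(T, r) = 4*(r/r) + (5/3 + 1/5) = 4*1 + (5*(⅓) + 1*(⅕)) = 4 + (5/3 + ⅕) = 4 + 28/15 = 88/15)
A = 88/15 ≈ 5.8667
(A - 94)*(-4*3 + 0) = (88/15 - 94)*(-4*3 + 0) = -1322*(-12 + 0)/15 = -1322/15*(-12) = 5288/5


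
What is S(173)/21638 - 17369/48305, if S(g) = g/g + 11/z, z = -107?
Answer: -20104608937/55919462065 ≈ -0.35953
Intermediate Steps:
S(g) = 96/107 (S(g) = g/g + 11/(-107) = 1 + 11*(-1/107) = 1 - 11/107 = 96/107)
S(173)/21638 - 17369/48305 = (96/107)/21638 - 17369/48305 = (96/107)*(1/21638) - 17369*1/48305 = 48/1157633 - 17369/48305 = -20104608937/55919462065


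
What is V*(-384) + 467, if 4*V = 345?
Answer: -32653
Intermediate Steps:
V = 345/4 (V = (¼)*345 = 345/4 ≈ 86.250)
V*(-384) + 467 = (345/4)*(-384) + 467 = -33120 + 467 = -32653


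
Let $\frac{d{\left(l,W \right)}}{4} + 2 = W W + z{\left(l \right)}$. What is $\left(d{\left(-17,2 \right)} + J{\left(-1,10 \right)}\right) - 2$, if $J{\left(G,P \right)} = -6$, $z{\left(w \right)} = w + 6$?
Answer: $-44$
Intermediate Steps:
$z{\left(w \right)} = 6 + w$
$d{\left(l,W \right)} = 16 + 4 l + 4 W^{2}$ ($d{\left(l,W \right)} = -8 + 4 \left(W W + \left(6 + l\right)\right) = -8 + 4 \left(W^{2} + \left(6 + l\right)\right) = -8 + 4 \left(6 + l + W^{2}\right) = -8 + \left(24 + 4 l + 4 W^{2}\right) = 16 + 4 l + 4 W^{2}$)
$\left(d{\left(-17,2 \right)} + J{\left(-1,10 \right)}\right) - 2 = \left(\left(16 + 4 \left(-17\right) + 4 \cdot 2^{2}\right) - 6\right) - 2 = \left(\left(16 - 68 + 4 \cdot 4\right) - 6\right) - 2 = \left(\left(16 - 68 + 16\right) - 6\right) - 2 = \left(-36 - 6\right) - 2 = -42 - 2 = -44$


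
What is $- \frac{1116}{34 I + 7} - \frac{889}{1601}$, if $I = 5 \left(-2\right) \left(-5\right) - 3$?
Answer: $- \frac{1071187}{856535} \approx -1.2506$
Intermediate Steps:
$I = 47$ ($I = \left(-10\right) \left(-5\right) - 3 = 50 - 3 = 47$)
$- \frac{1116}{34 I + 7} - \frac{889}{1601} = - \frac{1116}{34 \cdot 47 + 7} - \frac{889}{1601} = - \frac{1116}{1598 + 7} - \frac{889}{1601} = - \frac{1116}{1605} - \frac{889}{1601} = \left(-1116\right) \frac{1}{1605} - \frac{889}{1601} = - \frac{372}{535} - \frac{889}{1601} = - \frac{1071187}{856535}$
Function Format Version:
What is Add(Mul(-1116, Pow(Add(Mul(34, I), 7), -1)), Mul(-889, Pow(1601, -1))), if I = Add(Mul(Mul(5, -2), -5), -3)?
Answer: Rational(-1071187, 856535) ≈ -1.2506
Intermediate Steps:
I = 47 (I = Add(Mul(-10, -5), -3) = Add(50, -3) = 47)
Add(Mul(-1116, Pow(Add(Mul(34, I), 7), -1)), Mul(-889, Pow(1601, -1))) = Add(Mul(-1116, Pow(Add(Mul(34, 47), 7), -1)), Mul(-889, Pow(1601, -1))) = Add(Mul(-1116, Pow(Add(1598, 7), -1)), Mul(-889, Rational(1, 1601))) = Add(Mul(-1116, Pow(1605, -1)), Rational(-889, 1601)) = Add(Mul(-1116, Rational(1, 1605)), Rational(-889, 1601)) = Add(Rational(-372, 535), Rational(-889, 1601)) = Rational(-1071187, 856535)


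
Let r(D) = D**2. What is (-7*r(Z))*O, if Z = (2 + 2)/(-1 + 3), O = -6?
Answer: 168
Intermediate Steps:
Z = 2 (Z = 4/2 = 4*(1/2) = 2)
(-7*r(Z))*O = -7*2**2*(-6) = -7*4*(-6) = -28*(-6) = 168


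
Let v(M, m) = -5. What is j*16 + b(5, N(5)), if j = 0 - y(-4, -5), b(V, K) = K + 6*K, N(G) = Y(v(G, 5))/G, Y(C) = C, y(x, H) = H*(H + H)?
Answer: -807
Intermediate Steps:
y(x, H) = 2*H² (y(x, H) = H*(2*H) = 2*H²)
N(G) = -5/G
b(V, K) = 7*K
j = -50 (j = 0 - 2*(-5)² = 0 - 2*25 = 0 - 1*50 = 0 - 50 = -50)
j*16 + b(5, N(5)) = -50*16 + 7*(-5/5) = -800 + 7*(-5*⅕) = -800 + 7*(-1) = -800 - 7 = -807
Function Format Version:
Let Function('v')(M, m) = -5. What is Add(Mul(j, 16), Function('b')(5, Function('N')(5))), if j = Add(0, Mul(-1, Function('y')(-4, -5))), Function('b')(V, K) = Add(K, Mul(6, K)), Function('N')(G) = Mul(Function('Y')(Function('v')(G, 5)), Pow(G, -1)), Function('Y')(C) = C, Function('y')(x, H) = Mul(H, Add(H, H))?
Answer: -807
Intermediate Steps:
Function('y')(x, H) = Mul(2, Pow(H, 2)) (Function('y')(x, H) = Mul(H, Mul(2, H)) = Mul(2, Pow(H, 2)))
Function('N')(G) = Mul(-5, Pow(G, -1))
Function('b')(V, K) = Mul(7, K)
j = -50 (j = Add(0, Mul(-1, Mul(2, Pow(-5, 2)))) = Add(0, Mul(-1, Mul(2, 25))) = Add(0, Mul(-1, 50)) = Add(0, -50) = -50)
Add(Mul(j, 16), Function('b')(5, Function('N')(5))) = Add(Mul(-50, 16), Mul(7, Mul(-5, Pow(5, -1)))) = Add(-800, Mul(7, Mul(-5, Rational(1, 5)))) = Add(-800, Mul(7, -1)) = Add(-800, -7) = -807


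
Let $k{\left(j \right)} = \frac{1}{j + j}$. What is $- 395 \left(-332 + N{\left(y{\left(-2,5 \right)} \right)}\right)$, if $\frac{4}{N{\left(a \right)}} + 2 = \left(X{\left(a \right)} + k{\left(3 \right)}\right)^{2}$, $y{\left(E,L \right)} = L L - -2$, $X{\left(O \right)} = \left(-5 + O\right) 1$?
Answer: $\frac{29243500}{223} \approx 1.3114 \cdot 10^{5}$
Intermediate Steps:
$X{\left(O \right)} = -5 + O$
$k{\left(j \right)} = \frac{1}{2 j}$
$y{\left(E,L \right)} = 2 + L^{2}$ ($y{\left(E,L \right)} = L^{2} + 2 = 2 + L^{2}$)
$N{\left(a \right)} = \frac{4}{-2 + \left(- \frac{29}{6} + a\right)^{2}}$ ($N{\left(a \right)} = \frac{4}{-2 + \left(\left(-5 + a\right) + \frac{1}{2 \cdot 3}\right)^{2}} = \frac{4}{-2 + \left(\left(-5 + a\right) + \frac{1}{2} \cdot \frac{1}{3}\right)^{2}} = \frac{4}{-2 + \left(\left(-5 + a\right) + \frac{1}{6}\right)^{2}} = \frac{4}{-2 + \left(- \frac{29}{6} + a\right)^{2}}$)
$- 395 \left(-332 + N{\left(y{\left(-2,5 \right)} \right)}\right) = - 395 \left(-332 + \frac{144}{-72 + \left(-29 + 6 \left(2 + 5^{2}\right)\right)^{2}}\right) = - 395 \left(-332 + \frac{144}{-72 + \left(-29 + 6 \left(2 + 25\right)\right)^{2}}\right) = - 395 \left(-332 + \frac{144}{-72 + \left(-29 + 6 \cdot 27\right)^{2}}\right) = - 395 \left(-332 + \frac{144}{-72 + \left(-29 + 162\right)^{2}}\right) = - 395 \left(-332 + \frac{144}{-72 + 133^{2}}\right) = - 395 \left(-332 + \frac{144}{-72 + 17689}\right) = - 395 \left(-332 + \frac{144}{17617}\right) = \left(-395\right) \left(- \frac{5848700}{17617}\right) = \frac{29243500}{223}$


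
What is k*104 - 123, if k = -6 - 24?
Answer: -3243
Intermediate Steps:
k = -30
k*104 - 123 = -30*104 - 123 = -3120 - 123 = -3243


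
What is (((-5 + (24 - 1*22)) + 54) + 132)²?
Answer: 33489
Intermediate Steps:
(((-5 + (24 - 1*22)) + 54) + 132)² = (((-5 + (24 - 22)) + 54) + 132)² = (((-5 + 2) + 54) + 132)² = ((-3 + 54) + 132)² = (51 + 132)² = 183² = 33489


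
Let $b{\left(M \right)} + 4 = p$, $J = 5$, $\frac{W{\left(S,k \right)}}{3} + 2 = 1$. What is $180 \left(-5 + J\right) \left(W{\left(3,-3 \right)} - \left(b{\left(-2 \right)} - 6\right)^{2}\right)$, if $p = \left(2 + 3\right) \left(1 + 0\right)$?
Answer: $0$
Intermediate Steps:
$W{\left(S,k \right)} = -3$ ($W{\left(S,k \right)} = -6 + 3 \cdot 1 = -6 + 3 = -3$)
$p = 5$ ($p = 5 \cdot 1 = 5$)
$b{\left(M \right)} = 1$ ($b{\left(M \right)} = -4 + 5 = 1$)
$180 \left(-5 + J\right) \left(W{\left(3,-3 \right)} - \left(b{\left(-2 \right)} - 6\right)^{2}\right) = 180 \left(-5 + 5\right) \left(-3 - \left(1 - 6\right)^{2}\right) = 180 \cdot 0 \left(-3 - \left(1 - 6\right)^{2}\right) = 180 \cdot 0 \left(-3 - \left(-5\right)^{2}\right) = 180 \cdot 0 \left(-3 - 25\right) = 180 \cdot 0 \left(-28\right) = 180 \cdot 0 = 0$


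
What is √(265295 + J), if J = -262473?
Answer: √2822 ≈ 53.122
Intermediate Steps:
√(265295 + J) = √(265295 - 262473) = √2822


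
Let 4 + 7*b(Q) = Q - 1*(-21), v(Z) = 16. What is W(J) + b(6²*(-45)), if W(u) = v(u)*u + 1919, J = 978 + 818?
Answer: 30426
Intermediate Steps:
J = 1796
W(u) = 1919 + 16*u (W(u) = 16*u + 1919 = 1919 + 16*u)
b(Q) = 17/7 + Q/7 (b(Q) = -4/7 + (Q - 1*(-21))/7 = -4/7 + (Q + 21)/7 = -4/7 + (21 + Q)/7 = -4/7 + (3 + Q/7) = 17/7 + Q/7)
W(J) + b(6²*(-45)) = (1919 + 16*1796) + (17/7 + (6²*(-45))/7) = (1919 + 28736) + (17/7 + (36*(-45))/7) = 30655 + (17/7 + (⅐)*(-1620)) = 30655 + (17/7 - 1620/7) = 30655 - 229 = 30426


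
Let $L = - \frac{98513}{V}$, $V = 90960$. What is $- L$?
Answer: $\frac{98513}{90960} \approx 1.083$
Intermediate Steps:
$L = - \frac{98513}{90960} \approx -1.083$
$- L = \left(-1\right) \left(- \frac{98513}{90960}\right) = \frac{98513}{90960}$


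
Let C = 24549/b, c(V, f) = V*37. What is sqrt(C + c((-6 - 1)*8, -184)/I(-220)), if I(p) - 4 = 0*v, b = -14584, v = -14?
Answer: I*sqrt(27633256406)/7292 ≈ 22.797*I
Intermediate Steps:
I(p) = 4 (I(p) = 4 + 0*(-14) = 4 + 0 = 4)
c(V, f) = 37*V
C = -24549/14584 (C = 24549/(-14584) = 24549*(-1/14584) = -24549/14584 ≈ -1.6833)
sqrt(C + c((-6 - 1)*8, -184)/I(-220)) = sqrt(-24549/14584 + (37*((-6 - 1)*8))/4) = sqrt(-24549/14584 + (37*(-7*8))*(1/4)) = sqrt(-24549/14584 + (37*(-56))*(1/4)) = sqrt(-24549/14584 - 2072*1/4) = sqrt(-24549/14584 - 518) = sqrt(-7579061/14584) = I*sqrt(27633256406)/7292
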